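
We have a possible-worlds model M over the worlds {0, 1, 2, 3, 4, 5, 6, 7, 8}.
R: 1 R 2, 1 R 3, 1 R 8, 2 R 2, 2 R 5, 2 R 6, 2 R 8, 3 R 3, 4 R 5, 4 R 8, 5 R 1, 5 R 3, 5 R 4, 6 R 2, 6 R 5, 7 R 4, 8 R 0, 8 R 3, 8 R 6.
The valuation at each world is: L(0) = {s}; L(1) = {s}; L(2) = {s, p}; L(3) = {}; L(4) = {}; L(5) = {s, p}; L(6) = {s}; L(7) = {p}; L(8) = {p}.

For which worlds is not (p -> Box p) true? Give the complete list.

2, 5, 7, 8

Let φ = not (p -> Box p). Evaluate φ at each world:
  0 (successors ∅): φ is false.
  1 (successors {2, 3, 8}): φ is false.
  2 (successors {2, 5, 6, 8}): φ is true.
  3 (successors {3}): φ is false.
  4 (successors {5, 8}): φ is false.
  5 (successors {1, 3, 4}): φ is true.
  6 (successors {2, 5}): φ is false.
  7 (successors {4}): φ is true.
  8 (successors {0, 3, 6}): φ is true.
For instance, at 3:
  At 3: p -> Box p is true, so not (p -> Box p) is false.
    At 3: p is false, Box p is false, so p -> Box p is true.
      At 3: Box p requires p at every successor {3}.
        p fails at 3, so Box p is false at 3.
Satisfying worlds: {2, 5, 7, 8}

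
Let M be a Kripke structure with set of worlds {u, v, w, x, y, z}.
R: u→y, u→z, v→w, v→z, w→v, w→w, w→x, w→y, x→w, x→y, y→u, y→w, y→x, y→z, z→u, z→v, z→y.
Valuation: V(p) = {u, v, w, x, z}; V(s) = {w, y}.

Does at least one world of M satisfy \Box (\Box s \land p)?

No

Let φ = \Box (\Box s \land p). Evaluate φ at each world:
  u (successors {y, z}): φ is false.
  v (successors {w, z}): φ is false.
  w (successors {v, w, x, y}): φ is false.
  x (successors {w, y}): φ is false.
  y (successors {u, w, x, z}): φ is false.
  z (successors {u, v, y}): φ is false.
For instance, at w:
  At w: \Box (\Box s \land p) requires \Box s \land p at every successor {v, w, x, y}.
    \Box s \land p fails at v, so \Box (\Box s \land p) is false at w.
      At v: \Box s is false, p is true, so \Box s \land p is false.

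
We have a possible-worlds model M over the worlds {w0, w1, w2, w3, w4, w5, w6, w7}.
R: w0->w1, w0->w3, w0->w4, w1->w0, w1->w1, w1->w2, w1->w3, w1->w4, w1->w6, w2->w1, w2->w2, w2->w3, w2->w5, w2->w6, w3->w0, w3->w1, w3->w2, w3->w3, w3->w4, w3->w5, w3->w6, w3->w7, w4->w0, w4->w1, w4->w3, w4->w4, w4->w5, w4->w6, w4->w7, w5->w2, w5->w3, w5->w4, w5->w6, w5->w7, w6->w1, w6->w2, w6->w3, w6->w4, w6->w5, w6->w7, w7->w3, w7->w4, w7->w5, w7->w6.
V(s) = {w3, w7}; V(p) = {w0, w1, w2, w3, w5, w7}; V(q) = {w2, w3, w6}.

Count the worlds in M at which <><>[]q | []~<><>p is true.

Recall that []ψ holds at a world iff ψ holds at every accessible world, and <>ψ holds iff ψ holds at some accessible world.
Let φ = <><>[]q | []~<><>p. Evaluate φ at each world:
  w0 (successors {w1, w3, w4}): φ is false.
  w1 (successors {w0, w1, w2, w3, w4, w6}): φ is false.
  w2 (successors {w1, w2, w3, w5, w6}): φ is false.
  w3 (successors {w0, w1, w2, w3, w4, w5, w6, w7}): φ is false.
  w4 (successors {w0, w1, w3, w4, w5, w6, w7}): φ is false.
  w5 (successors {w2, w3, w4, w6, w7}): φ is false.
  w6 (successors {w1, w2, w3, w4, w5, w7}): φ is false.
  w7 (successors {w3, w4, w5, w6}): φ is false.
For instance, at w6:
  At w6: <><>[]q is false, []~<><>p is false, so <><>[]q | []~<><>p is false.
    At w6: <><>[]q requires <>[]q at some successor in {w1, w2, w3, w4, w5, w7}.
      At w1: <>[]q is false.
      At w2: <>[]q is false.
      At w3: <>[]q is false.
      At w4: <>[]q is false.
      At w5: <>[]q is false.
      At w7: <>[]q is false.
    So <><>[]q is false at w6.
    At w6: []~<><>p requires ~<><>p at every successor {w1, w2, w3, w4, w5, w7}.
      ~<><>p fails at w1, so []~<><>p is false at w6.
Satisfying worlds: none.

0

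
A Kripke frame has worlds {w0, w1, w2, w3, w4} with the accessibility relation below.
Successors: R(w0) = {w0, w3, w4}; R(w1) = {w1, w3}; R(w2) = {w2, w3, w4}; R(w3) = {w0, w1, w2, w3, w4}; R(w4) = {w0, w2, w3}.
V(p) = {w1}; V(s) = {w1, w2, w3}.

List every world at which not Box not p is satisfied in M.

w1, w3

Let φ = not Box not p. Evaluate φ at each world:
  w0 (successors {w0, w3, w4}): φ is false.
  w1 (successors {w1, w3}): φ is true.
  w2 (successors {w2, w3, w4}): φ is false.
  w3 (successors {w0, w1, w2, w3, w4}): φ is true.
  w4 (successors {w0, w2, w3}): φ is false.
For instance, at w1:
  At w1: Box not p is false, so not Box not p is true.
    At w1: Box not p requires not p at every successor {w1, w3}.
      not p fails at w1, so Box not p is false at w1.
Satisfying worlds: {w1, w3}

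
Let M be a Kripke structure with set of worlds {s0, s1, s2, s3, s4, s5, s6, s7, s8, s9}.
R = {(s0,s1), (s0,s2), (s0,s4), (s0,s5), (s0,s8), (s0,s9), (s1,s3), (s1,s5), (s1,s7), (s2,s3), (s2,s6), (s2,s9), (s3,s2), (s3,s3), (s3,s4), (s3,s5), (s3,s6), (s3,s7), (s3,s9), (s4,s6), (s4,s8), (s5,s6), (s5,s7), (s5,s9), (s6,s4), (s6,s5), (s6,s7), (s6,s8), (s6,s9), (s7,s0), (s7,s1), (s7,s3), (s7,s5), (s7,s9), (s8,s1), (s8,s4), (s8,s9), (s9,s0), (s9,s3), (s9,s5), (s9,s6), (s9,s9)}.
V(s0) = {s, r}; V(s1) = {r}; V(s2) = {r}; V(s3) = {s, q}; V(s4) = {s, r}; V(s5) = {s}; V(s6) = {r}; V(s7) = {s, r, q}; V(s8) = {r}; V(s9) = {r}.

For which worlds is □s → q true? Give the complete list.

s0, s2, s3, s4, s5, s6, s7, s8, s9

Let φ = □s → q. Evaluate φ at each world:
  s0 (successors {s1, s2, s4, s5, s8, s9}): φ is true.
  s1 (successors {s3, s5, s7}): φ is false.
  s2 (successors {s3, s6, s9}): φ is true.
  s3 (successors {s2, s3, s4, s5, s6, s7, s9}): φ is true.
  s4 (successors {s6, s8}): φ is true.
  s5 (successors {s6, s7, s9}): φ is true.
  s6 (successors {s4, s5, s7, s8, s9}): φ is true.
  s7 (successors {s0, s1, s3, s5, s9}): φ is true.
  s8 (successors {s1, s4, s9}): φ is true.
  s9 (successors {s0, s3, s5, s6, s9}): φ is true.
For instance, at s2:
  At s2: □s is false, q is false, so □s → q is true.
    At s2: □s requires s at every successor {s3, s6, s9}.
      s fails at s6, so □s is false at s2.
Satisfying worlds: {s0, s2, s3, s4, s5, s6, s7, s8, s9}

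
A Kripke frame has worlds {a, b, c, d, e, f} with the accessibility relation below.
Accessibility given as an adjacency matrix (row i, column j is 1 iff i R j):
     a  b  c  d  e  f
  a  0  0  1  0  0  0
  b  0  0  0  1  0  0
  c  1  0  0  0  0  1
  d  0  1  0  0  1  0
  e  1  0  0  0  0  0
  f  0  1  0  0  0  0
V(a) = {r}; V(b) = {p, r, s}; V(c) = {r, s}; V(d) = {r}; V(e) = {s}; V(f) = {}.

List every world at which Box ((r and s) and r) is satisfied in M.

Let φ = Box ((r and s) and r). Evaluate φ at each world:
  a (successors {c}): φ is true.
  b (successors {d}): φ is false.
  c (successors {a, f}): φ is false.
  d (successors {b, e}): φ is false.
  e (successors {a}): φ is false.
  f (successors {b}): φ is true.
For instance, at b:
  At b: Box ((r and s) and r) requires (r and s) and r at every successor {d}.
    (r and s) and r fails at d, so Box ((r and s) and r) is false at b.
Satisfying worlds: {a, f}

a, f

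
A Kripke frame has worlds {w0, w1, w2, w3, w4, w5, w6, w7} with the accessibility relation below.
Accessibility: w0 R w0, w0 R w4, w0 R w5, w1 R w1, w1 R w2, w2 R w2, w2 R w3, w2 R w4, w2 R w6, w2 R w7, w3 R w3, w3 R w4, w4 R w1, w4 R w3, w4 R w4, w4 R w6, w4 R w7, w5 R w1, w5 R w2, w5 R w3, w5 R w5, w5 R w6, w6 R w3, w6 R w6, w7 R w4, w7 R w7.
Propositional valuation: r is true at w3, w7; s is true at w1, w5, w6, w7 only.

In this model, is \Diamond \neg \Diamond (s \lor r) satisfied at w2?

No

At w2: \Diamond \neg \Diamond (s \lor r) requires \neg \Diamond (s \lor r) at some successor in {w2, w3, w4, w6, w7}.
  At w2: \neg \Diamond (s \lor r) is false.
  At w3: \neg \Diamond (s \lor r) is false.
  At w4: \neg \Diamond (s \lor r) is false.
  At w6: \neg \Diamond (s \lor r) is false.
  At w7: \neg \Diamond (s \lor r) is false.
So \Diamond \neg \Diamond (s \lor r) is false at w2.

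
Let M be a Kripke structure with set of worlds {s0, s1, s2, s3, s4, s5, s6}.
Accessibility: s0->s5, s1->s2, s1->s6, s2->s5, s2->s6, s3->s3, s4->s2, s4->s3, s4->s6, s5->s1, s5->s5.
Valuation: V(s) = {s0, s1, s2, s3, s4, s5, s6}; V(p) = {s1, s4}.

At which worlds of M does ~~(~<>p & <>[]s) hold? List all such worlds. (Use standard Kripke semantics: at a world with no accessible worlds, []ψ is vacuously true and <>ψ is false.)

Let φ = ~~(~<>p & <>[]s). Evaluate φ at each world:
  s0 (successors {s5}): φ is true.
  s1 (successors {s2, s6}): φ is true.
  s2 (successors {s5, s6}): φ is true.
  s3 (successors {s3}): φ is true.
  s4 (successors {s2, s3, s6}): φ is true.
  s5 (successors {s1, s5}): φ is false.
  s6 (successors ∅): φ is false.
For instance, at s4:
  At s4: ~(~<>p & <>[]s) is false, so ~~(~<>p & <>[]s) is true.
    At s4: ~<>p & <>[]s is true, so ~(~<>p & <>[]s) is false.
      At s4: ~<>p is true, <>[]s is true, so ~<>p & <>[]s is true.
Satisfying worlds: {s0, s1, s2, s3, s4}

s0, s1, s2, s3, s4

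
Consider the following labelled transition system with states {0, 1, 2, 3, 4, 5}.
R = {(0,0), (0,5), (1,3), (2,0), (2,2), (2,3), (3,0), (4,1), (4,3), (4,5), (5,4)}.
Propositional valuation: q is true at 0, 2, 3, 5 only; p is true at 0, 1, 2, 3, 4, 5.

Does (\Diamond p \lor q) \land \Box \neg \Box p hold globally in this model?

Let φ = (\Diamond p \lor q) \land \Box \neg \Box p. Evaluate φ at each world:
  0 (successors {0, 5}): φ is false.
  1 (successors {3}): φ is false.
  2 (successors {0, 2, 3}): φ is false.
  3 (successors {0}): φ is false.
  4 (successors {1, 3, 5}): φ is false.
  5 (successors {4}): φ is false.
Detail at 0 (counterexample):
  At 0: \Diamond p \lor q is true, \Box \neg \Box p is false, so (\Diamond p \lor q) \land \Box \neg \Box p is false.
    At 0: \Diamond p is true, q is true, so \Diamond p \lor q is true.
      At 0: \Diamond p requires p at some successor in {0, 5}.
        p holds at 0, so \Diamond p is true at 0.
    At 0: \Box \neg \Box p requires \neg \Box p at every successor {0, 5}.
      \neg \Box p fails at 0, so \Box \neg \Box p is false at 0.

No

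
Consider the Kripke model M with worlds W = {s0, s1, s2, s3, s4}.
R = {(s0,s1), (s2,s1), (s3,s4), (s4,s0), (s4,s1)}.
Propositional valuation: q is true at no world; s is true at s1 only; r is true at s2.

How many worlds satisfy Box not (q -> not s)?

Let φ = Box not (q -> not s). Evaluate φ at each world:
  s0 (successors {s1}): φ is false.
  s1 (successors ∅): φ is true.
  s2 (successors {s1}): φ is false.
  s3 (successors {s4}): φ is false.
  s4 (successors {s0, s1}): φ is false.
For instance, at s4:
  At s4: Box not (q -> not s) requires not (q -> not s) at every successor {s0, s1}.
    not (q -> not s) fails at s0, so Box not (q -> not s) is false at s4.
Satisfying worlds: {s1}

1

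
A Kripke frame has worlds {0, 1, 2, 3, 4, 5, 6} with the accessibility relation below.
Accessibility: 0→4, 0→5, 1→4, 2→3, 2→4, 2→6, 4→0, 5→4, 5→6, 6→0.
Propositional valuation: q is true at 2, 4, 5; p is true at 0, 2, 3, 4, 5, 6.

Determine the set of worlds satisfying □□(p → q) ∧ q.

Recall that □ψ holds at a world iff ψ holds at every accessible world, and ◇ψ holds iff ψ holds at some accessible world.
Let φ = □□(p → q) ∧ q. Evaluate φ at each world:
  0 (successors {4, 5}): φ is false.
  1 (successors {4}): φ is false.
  2 (successors {3, 4, 6}): φ is false.
  3 (successors ∅): φ is false.
  4 (successors {0}): φ is true.
  5 (successors {4, 6}): φ is false.
  6 (successors {0}): φ is false.
For instance, at 0:
  At 0: □□(p → q) is false, q is false, so □□(p → q) ∧ q is false.
    At 0: □□(p → q) requires □(p → q) at every successor {4, 5}.
      □(p → q) fails at 4, so □□(p → q) is false at 0.
Satisfying worlds: {4}

4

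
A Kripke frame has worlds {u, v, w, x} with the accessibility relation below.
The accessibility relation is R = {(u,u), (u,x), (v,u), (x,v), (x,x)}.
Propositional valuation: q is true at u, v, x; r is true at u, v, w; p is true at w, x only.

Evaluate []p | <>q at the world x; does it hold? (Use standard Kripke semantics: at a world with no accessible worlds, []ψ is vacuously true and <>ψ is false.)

Yes

At x: []p is false, <>q is true, so []p | <>q is true.
  At x: []p requires p at every successor {v, x}.
    p fails at v, so []p is false at x.
  At x: <>q requires q at some successor in {v, x}.
    q holds at v, so <>q is true at x.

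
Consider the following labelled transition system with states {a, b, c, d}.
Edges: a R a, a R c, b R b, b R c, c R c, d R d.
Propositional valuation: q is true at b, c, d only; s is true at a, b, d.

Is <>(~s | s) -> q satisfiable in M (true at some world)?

Yes

Let φ = <>(~s | s) -> q. Evaluate φ at each world:
  a (successors {a, c}): φ is false.
  b (successors {b, c}): φ is true.
  c (successors {c}): φ is true.
  d (successors {d}): φ is true.
Detail at b (witness):
  At b: <>(~s | s) is true, q is true, so <>(~s | s) -> q is true.
    At b: <>(~s | s) requires ~s | s at some successor in {b, c}.
      ~s | s holds at b, so <>(~s | s) is true at b.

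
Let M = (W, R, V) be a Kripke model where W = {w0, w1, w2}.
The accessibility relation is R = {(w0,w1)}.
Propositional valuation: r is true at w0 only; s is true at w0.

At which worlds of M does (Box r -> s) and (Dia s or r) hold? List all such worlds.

Let φ = (Box r -> s) and (Dia s or r). Evaluate φ at each world:
  w0 (successors {w1}): φ is true.
  w1 (successors ∅): φ is false.
  w2 (successors ∅): φ is false.
For instance, at w0:
  At w0: Box r -> s is true, Dia s or r is true, so (Box r -> s) and (Dia s or r) is true.
    At w0: Box r is false, s is true, so Box r -> s is true.
      At w0: Box r requires r at every successor {w1}.
        r fails at w1, so Box r is false at w0.
    At w0: Dia s is false, r is true, so Dia s or r is true.
      At w0: Dia s requires s at some successor in {w1}.
        At w1: s is false.
      So Dia s is false at w0.
Satisfying worlds: {w0}

w0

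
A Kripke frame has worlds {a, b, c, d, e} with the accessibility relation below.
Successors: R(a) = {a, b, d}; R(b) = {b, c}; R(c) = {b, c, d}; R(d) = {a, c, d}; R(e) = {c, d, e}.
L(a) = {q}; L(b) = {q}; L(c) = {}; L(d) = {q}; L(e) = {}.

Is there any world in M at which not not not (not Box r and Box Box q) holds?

Yes

Let φ = not not not (not Box r and Box Box q). Evaluate φ at each world:
  a (successors {a, b, d}): φ is true.
  b (successors {b, c}): φ is true.
  c (successors {b, c, d}): φ is true.
  d (successors {a, c, d}): φ is true.
  e (successors {c, d, e}): φ is true.
Detail at a (witness):
  At a: not not (not Box r and Box Box q) is false, so not not not (not Box r and Box Box q) is true.
    At a: not (not Box r and Box Box q) is true, so not not (not Box r and Box Box q) is false.
      At a: not Box r and Box Box q is false, so not (not Box r and Box Box q) is true.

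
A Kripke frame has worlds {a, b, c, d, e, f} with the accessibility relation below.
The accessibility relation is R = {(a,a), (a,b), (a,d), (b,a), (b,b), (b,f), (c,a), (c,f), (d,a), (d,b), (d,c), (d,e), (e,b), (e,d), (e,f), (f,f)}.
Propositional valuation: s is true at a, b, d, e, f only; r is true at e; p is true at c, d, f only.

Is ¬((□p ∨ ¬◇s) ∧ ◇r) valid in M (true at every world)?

Yes

Let φ = ¬((□p ∨ ¬◇s) ∧ ◇r). Evaluate φ at each world:
  a (successors {a, b, d}): φ is true.
  b (successors {a, b, f}): φ is true.
  c (successors {a, f}): φ is true.
  d (successors {a, b, c, e}): φ is true.
  e (successors {b, d, f}): φ is true.
  f (successors {f}): φ is true.
For instance, at b:
  At b: (□p ∨ ¬◇s) ∧ ◇r is false, so ¬((□p ∨ ¬◇s) ∧ ◇r) is true.
    At b: □p ∨ ¬◇s is false, ◇r is false, so (□p ∨ ¬◇s) ∧ ◇r is false.
      At b: □p is false, ¬◇s is false, so □p ∨ ¬◇s is false.
      At b: ◇r requires r at some successor in {a, b, f}.
        At a: r is false.
        At b: r is false.
        At f: r is false.
      So ◇r is false at b.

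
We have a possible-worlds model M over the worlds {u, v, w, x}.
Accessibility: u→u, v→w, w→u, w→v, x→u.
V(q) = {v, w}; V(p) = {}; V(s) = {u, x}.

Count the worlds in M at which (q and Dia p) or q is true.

Recall that Dia ψ holds at a world iff ψ holds at some accessible world.
Let φ = (q and Dia p) or q. Evaluate φ at each world:
  u (successors {u}): φ is false.
  v (successors {w}): φ is true.
  w (successors {u, v}): φ is true.
  x (successors {u}): φ is false.
For instance, at v:
  At v: q and Dia p is false, q is true, so (q and Dia p) or q is true.
    At v: q is true, Dia p is false, so q and Dia p is false.
      At v: Dia p requires p at some successor in {w}.
        At w: p is false.
      So Dia p is false at v.
Satisfying worlds: {v, w}

2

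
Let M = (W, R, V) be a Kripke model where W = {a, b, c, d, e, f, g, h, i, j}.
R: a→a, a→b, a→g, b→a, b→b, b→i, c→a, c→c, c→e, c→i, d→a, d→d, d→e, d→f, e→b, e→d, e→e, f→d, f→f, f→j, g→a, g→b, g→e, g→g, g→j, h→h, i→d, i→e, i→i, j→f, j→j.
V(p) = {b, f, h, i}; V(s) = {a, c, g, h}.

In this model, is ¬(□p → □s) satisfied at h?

Recall that □ψ holds at a world iff ψ holds at every accessible world, and ◇ψ holds iff ψ holds at some accessible world.
At h: □p → □s is true, so ¬(□p → □s) is false.
  At h: □p is true, □s is true, so □p → □s is true.
    At h: □p requires p at every successor {h}.
      At h: p is true.
    So □p is true at h.
    At h: □s requires s at every successor {h}.
      At h: s is true.
    So □s is true at h.

No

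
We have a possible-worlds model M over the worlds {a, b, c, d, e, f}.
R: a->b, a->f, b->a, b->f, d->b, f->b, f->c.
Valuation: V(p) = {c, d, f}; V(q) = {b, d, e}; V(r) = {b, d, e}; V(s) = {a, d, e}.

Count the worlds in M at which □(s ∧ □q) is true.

2

Let φ = □(s ∧ □q). Evaluate φ at each world:
  a (successors {b, f}): φ is false.
  b (successors {a, f}): φ is false.
  c (successors ∅): φ is true.
  d (successors {b}): φ is false.
  e (successors ∅): φ is true.
  f (successors {b, c}): φ is false.
For instance, at d:
  At d: □(s ∧ □q) requires s ∧ □q at every successor {b}.
    s ∧ □q fails at b, so □(s ∧ □q) is false at d.
      At b: s is false, □q is false, so s ∧ □q is false.
Satisfying worlds: {c, e}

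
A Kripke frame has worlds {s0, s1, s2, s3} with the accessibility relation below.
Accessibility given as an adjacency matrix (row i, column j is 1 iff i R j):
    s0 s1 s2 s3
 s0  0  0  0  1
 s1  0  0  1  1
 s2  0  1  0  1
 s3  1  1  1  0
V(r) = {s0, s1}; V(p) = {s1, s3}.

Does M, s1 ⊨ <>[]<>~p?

Yes

At s1: <>[]<>~p requires []<>~p at some successor in {s2, s3}.
  []<>~p holds at s2, so <>[]<>~p is true at s1.
    At s2: []<>~p requires <>~p at every successor {s1, s3}.
      At s1: <>~p is true.
      At s3: <>~p is true.
    So []<>~p is true at s2.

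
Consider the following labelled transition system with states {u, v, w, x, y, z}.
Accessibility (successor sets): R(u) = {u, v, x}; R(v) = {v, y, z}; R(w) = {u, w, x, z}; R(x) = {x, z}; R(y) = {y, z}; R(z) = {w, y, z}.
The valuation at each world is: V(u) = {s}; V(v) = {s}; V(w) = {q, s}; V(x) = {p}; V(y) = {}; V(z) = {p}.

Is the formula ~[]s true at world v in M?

At v: []s is false, so ~[]s is true.
  At v: []s requires s at every successor {v, y, z}.
    s fails at y, so []s is false at v.

Yes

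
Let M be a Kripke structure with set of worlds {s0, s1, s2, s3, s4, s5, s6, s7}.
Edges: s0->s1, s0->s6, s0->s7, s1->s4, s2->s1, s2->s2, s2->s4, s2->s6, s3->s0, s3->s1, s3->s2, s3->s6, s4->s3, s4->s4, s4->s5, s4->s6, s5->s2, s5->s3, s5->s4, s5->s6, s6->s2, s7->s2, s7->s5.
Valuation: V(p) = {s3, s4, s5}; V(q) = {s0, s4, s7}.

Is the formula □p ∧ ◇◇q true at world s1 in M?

Recall that □ψ holds at a world iff ψ holds at every accessible world, and ◇ψ holds iff ψ holds at some accessible world.
At s1: □p is true, ◇◇q is true, so □p ∧ ◇◇q is true.
  At s1: □p requires p at every successor {s4}.
    At s4: p is true.
  So □p is true at s1.
  At s1: ◇◇q requires ◇q at some successor in {s4}.
    ◇q holds at s4, so ◇◇q is true at s1.
      At s4: ◇q requires q at some successor in {s3, s4, s5, s6}.
        q holds at s4, so ◇q is true at s4.

Yes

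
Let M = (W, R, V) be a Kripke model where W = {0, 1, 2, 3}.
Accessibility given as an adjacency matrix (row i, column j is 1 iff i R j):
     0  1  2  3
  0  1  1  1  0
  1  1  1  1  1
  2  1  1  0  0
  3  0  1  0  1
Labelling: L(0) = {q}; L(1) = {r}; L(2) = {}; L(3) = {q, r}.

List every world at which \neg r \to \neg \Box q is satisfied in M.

0, 1, 2, 3

Let φ = \neg r \to \neg \Box q. Evaluate φ at each world:
  0 (successors {0, 1, 2}): φ is true.
  1 (successors {0, 1, 2, 3}): φ is true.
  2 (successors {0, 1}): φ is true.
  3 (successors {1, 3}): φ is true.
For instance, at 1:
  At 1: \neg r is false, \neg \Box q is true, so \neg r \to \neg \Box q is true.
    At 1: \Box q is false, so \neg \Box q is true.
      At 1: \Box q requires q at every successor {0, 1, 2, 3}.
        q fails at 1, so \Box q is false at 1.
Satisfying worlds: {0, 1, 2, 3}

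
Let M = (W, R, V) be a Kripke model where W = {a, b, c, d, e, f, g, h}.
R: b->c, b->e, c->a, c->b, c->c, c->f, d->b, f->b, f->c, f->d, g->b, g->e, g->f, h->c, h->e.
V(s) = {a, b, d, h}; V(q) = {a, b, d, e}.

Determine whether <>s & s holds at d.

At d: <>s is true, s is true, so <>s & s is true.
  At d: <>s requires s at some successor in {b}.
    s holds at b, so <>s is true at d.

Yes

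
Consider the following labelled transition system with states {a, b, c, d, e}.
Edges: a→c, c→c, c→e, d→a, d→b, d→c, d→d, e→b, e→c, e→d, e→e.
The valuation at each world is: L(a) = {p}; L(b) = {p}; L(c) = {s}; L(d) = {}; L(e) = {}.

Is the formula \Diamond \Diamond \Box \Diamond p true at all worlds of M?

No

Let φ = \Diamond \Diamond \Box \Diamond p. Evaluate φ at each world:
  a (successors {c}): φ is false.
  b (successors ∅): φ is false.
  c (successors {c, e}): φ is true.
  d (successors {a, b, c, d}): φ is true.
  e (successors {b, c, d, e}): φ is true.
Detail at a (counterexample):
  At a: \Diamond \Diamond \Box \Diamond p requires \Diamond \Box \Diamond p at some successor in {c}.
    At c: \Diamond \Box \Diamond p is false.
  So \Diamond \Diamond \Box \Diamond p is false at a.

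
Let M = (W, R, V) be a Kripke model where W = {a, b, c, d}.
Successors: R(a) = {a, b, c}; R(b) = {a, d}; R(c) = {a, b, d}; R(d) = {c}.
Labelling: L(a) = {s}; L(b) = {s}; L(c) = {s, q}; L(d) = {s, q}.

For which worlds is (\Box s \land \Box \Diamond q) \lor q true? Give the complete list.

Let φ = (\Box s \land \Box \Diamond q) \lor q. Evaluate φ at each world:
  a (successors {a, b, c}): φ is true.
  b (successors {a, d}): φ is true.
  c (successors {a, b, d}): φ is true.
  d (successors {c}): φ is true.
For instance, at c:
  At c: \Box s \land \Box \Diamond q is true, q is true, so (\Box s \land \Box \Diamond q) \lor q is true.
    At c: \Box s is true, \Box \Diamond q is true, so \Box s \land \Box \Diamond q is true.
      At c: \Box s requires s at every successor {a, b, d}.
        At a: s is true.
        At b: s is true.
        At d: s is true.
      So \Box s is true at c.
      At c: \Box \Diamond q requires \Diamond q at every successor {a, b, d}.
        At a: \Diamond q is true.
        At b: \Diamond q is true.
        At d: \Diamond q is true.
      So \Box \Diamond q is true at c.
Satisfying worlds: {a, b, c, d}

a, b, c, d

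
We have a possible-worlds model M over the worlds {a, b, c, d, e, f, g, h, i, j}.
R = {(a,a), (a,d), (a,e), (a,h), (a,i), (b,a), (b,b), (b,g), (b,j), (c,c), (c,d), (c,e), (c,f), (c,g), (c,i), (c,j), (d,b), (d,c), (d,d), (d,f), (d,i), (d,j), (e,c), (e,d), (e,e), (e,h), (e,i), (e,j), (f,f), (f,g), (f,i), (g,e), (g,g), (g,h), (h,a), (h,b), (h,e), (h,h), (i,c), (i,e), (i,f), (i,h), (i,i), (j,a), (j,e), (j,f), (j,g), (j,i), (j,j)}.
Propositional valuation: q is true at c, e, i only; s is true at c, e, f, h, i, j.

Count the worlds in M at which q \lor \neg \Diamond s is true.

3

Recall that \Diamond ψ holds at a world iff ψ holds at some accessible world.
Let φ = q \lor \neg \Diamond s. Evaluate φ at each world:
  a (successors {a, d, e, h, i}): φ is false.
  b (successors {a, b, g, j}): φ is false.
  c (successors {c, d, e, f, g, i, j}): φ is true.
  d (successors {b, c, d, f, i, j}): φ is false.
  e (successors {c, d, e, h, i, j}): φ is true.
  f (successors {f, g, i}): φ is false.
  g (successors {e, g, h}): φ is false.
  h (successors {a, b, e, h}): φ is false.
  i (successors {c, e, f, h, i}): φ is true.
  j (successors {a, e, f, g, i, j}): φ is false.
For instance, at d:
  At d: q is false, \neg \Diamond s is false, so q \lor \neg \Diamond s is false.
    At d: \Diamond s is true, so \neg \Diamond s is false.
      At d: \Diamond s requires s at some successor in {b, c, d, f, i, j}.
        s holds at c, so \Diamond s is true at d.
Satisfying worlds: {c, e, i}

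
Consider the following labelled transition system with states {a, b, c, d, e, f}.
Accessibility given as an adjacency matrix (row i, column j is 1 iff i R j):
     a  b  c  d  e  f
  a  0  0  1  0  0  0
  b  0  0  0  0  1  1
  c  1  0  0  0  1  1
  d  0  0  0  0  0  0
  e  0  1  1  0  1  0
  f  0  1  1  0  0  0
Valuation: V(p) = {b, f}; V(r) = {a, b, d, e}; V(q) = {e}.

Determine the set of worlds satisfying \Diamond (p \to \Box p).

a, b, c, e, f

Let φ = \Diamond (p \to \Box p). Evaluate φ at each world:
  a (successors {c}): φ is true.
  b (successors {e, f}): φ is true.
  c (successors {a, e, f}): φ is true.
  d (successors ∅): φ is false.
  e (successors {b, c, e}): φ is true.
  f (successors {b, c}): φ is true.
For instance, at c:
  At c: \Diamond (p \to \Box p) requires p \to \Box p at some successor in {a, e, f}.
    p \to \Box p holds at a, so \Diamond (p \to \Box p) is true at c.
      At a: p is false, \Box p is false, so p \to \Box p is true.
Satisfying worlds: {a, b, c, e, f}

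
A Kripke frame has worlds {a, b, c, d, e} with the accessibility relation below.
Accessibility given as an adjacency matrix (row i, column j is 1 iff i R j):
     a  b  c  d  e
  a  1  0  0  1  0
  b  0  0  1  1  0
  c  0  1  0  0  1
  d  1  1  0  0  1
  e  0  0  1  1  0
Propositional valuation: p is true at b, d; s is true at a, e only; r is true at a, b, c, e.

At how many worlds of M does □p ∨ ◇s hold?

Let φ = □p ∨ ◇s. Evaluate φ at each world:
  a (successors {a, d}): φ is true.
  b (successors {c, d}): φ is false.
  c (successors {b, e}): φ is true.
  d (successors {a, b, e}): φ is true.
  e (successors {c, d}): φ is false.
For instance, at d:
  At d: □p is false, ◇s is true, so □p ∨ ◇s is true.
    At d: □p requires p at every successor {a, b, e}.
      p fails at a, so □p is false at d.
    At d: ◇s requires s at some successor in {a, b, e}.
      s holds at a, so ◇s is true at d.
Satisfying worlds: {a, c, d}

3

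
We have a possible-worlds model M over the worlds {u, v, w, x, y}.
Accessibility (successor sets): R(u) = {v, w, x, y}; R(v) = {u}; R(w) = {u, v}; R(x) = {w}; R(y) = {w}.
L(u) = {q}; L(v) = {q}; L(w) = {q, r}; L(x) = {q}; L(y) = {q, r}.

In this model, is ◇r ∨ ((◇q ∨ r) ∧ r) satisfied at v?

No

Recall that ◇ψ holds at a world iff ψ holds at some accessible world.
At v: ◇r is false, (◇q ∨ r) ∧ r is false, so ◇r ∨ ((◇q ∨ r) ∧ r) is false.
  At v: ◇r requires r at some successor in {u}.
    At u: r is false.
  So ◇r is false at v.
  At v: ◇q ∨ r is true, r is false, so (◇q ∨ r) ∧ r is false.
    At v: ◇q is true, r is false, so ◇q ∨ r is true.
      At v: ◇q requires q at some successor in {u}.
        q holds at u, so ◇q is true at v.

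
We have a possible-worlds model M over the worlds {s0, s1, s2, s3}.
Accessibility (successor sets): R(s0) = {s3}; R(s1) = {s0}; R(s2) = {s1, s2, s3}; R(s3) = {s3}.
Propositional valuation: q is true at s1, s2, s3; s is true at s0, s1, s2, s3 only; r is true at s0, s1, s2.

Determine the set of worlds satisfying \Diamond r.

s1, s2

Let φ = \Diamond r. Evaluate φ at each world:
  s0 (successors {s3}): φ is false.
  s1 (successors {s0}): φ is true.
  s2 (successors {s1, s2, s3}): φ is true.
  s3 (successors {s3}): φ is false.
For instance, at s2:
  At s2: \Diamond r requires r at some successor in {s1, s2, s3}.
    r holds at s1, so \Diamond r is true at s2.
Satisfying worlds: {s1, s2}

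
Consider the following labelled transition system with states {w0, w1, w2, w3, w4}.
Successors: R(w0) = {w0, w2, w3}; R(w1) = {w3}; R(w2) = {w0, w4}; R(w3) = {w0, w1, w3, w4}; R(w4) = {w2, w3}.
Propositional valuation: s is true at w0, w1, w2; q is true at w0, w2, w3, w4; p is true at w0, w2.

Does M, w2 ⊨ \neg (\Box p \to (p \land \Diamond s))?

Recall that \Box ψ holds at a world iff ψ holds at every accessible world, and \Diamond ψ holds iff ψ holds at some accessible world.
At w2: \Box p \to (p \land \Diamond s) is true, so \neg (\Box p \to (p \land \Diamond s)) is false.
  At w2: \Box p is false, p \land \Diamond s is true, so \Box p \to (p \land \Diamond s) is true.
    At w2: \Box p requires p at every successor {w0, w4}.
      p fails at w4, so \Box p is false at w2.
    At w2: p is true, \Diamond s is true, so p \land \Diamond s is true.
      At w2: \Diamond s requires s at some successor in {w0, w4}.
        s holds at w0, so \Diamond s is true at w2.

No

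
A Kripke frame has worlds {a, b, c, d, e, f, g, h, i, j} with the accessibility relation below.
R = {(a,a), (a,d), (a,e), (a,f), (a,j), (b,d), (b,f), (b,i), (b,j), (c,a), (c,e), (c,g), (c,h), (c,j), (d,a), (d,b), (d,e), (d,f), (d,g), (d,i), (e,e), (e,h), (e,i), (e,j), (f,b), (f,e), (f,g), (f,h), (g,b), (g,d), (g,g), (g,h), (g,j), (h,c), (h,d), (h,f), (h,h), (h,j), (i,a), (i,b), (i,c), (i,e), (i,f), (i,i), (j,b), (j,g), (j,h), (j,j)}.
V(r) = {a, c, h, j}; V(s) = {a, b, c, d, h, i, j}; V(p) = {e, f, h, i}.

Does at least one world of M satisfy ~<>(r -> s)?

No

Let φ = ~<>(r -> s). Evaluate φ at each world:
  a (successors {a, d, e, f, j}): φ is false.
  b (successors {d, f, i, j}): φ is false.
  c (successors {a, e, g, h, j}): φ is false.
  d (successors {a, b, e, f, g, i}): φ is false.
  e (successors {e, h, i, j}): φ is false.
  f (successors {b, e, g, h}): φ is false.
  g (successors {b, d, g, h, j}): φ is false.
  h (successors {c, d, f, h, j}): φ is false.
  i (successors {a, b, c, e, f, i}): φ is false.
  j (successors {b, g, h, j}): φ is false.
For instance, at b:
  At b: <>(r -> s) is true, so ~<>(r -> s) is false.
    At b: <>(r -> s) requires r -> s at some successor in {d, f, i, j}.
      r -> s holds at d, so <>(r -> s) is true at b.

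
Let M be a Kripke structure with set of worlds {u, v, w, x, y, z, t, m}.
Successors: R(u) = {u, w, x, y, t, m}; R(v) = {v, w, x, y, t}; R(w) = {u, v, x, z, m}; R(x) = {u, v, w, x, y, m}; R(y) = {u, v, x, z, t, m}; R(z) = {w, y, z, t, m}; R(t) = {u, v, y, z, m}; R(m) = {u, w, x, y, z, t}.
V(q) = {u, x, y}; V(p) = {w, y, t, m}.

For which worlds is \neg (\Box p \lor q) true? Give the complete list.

v, w, z, t, m

Let φ = \neg (\Box p \lor q). Evaluate φ at each world:
  u (successors {u, w, x, y, t, m}): φ is false.
  v (successors {v, w, x, y, t}): φ is true.
  w (successors {u, v, x, z, m}): φ is true.
  x (successors {u, v, w, x, y, m}): φ is false.
  y (successors {u, v, x, z, t, m}): φ is false.
  z (successors {w, y, z, t, m}): φ is true.
  t (successors {u, v, y, z, m}): φ is true.
  m (successors {u, w, x, y, z, t}): φ is true.
For instance, at m:
  At m: \Box p \lor q is false, so \neg (\Box p \lor q) is true.
    At m: \Box p is false, q is false, so \Box p \lor q is false.
      At m: \Box p requires p at every successor {u, w, x, y, z, t}.
        p fails at u, so \Box p is false at m.
Satisfying worlds: {v, w, z, t, m}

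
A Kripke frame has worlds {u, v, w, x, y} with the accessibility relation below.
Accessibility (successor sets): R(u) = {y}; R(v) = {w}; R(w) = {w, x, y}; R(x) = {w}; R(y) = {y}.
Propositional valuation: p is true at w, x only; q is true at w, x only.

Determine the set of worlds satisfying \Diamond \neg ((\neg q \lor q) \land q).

u, w, y

Let φ = \Diamond \neg ((\neg q \lor q) \land q). Evaluate φ at each world:
  u (successors {y}): φ is true.
  v (successors {w}): φ is false.
  w (successors {w, x, y}): φ is true.
  x (successors {w}): φ is false.
  y (successors {y}): φ is true.
For instance, at w:
  At w: \Diamond \neg ((\neg q \lor q) \land q) requires \neg ((\neg q \lor q) \land q) at some successor in {w, x, y}.
    \neg ((\neg q \lor q) \land q) holds at y, so \Diamond \neg ((\neg q \lor q) \land q) is true at w.
Satisfying worlds: {u, w, y}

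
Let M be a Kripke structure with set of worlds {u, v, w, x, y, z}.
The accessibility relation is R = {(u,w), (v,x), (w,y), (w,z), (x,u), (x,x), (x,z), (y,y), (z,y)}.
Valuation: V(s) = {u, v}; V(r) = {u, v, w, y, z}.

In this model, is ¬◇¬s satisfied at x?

No

At x: ◇¬s is true, so ¬◇¬s is false.
  At x: ◇¬s requires ¬s at some successor in {u, x, z}.
    ¬s holds at x, so ◇¬s is true at x.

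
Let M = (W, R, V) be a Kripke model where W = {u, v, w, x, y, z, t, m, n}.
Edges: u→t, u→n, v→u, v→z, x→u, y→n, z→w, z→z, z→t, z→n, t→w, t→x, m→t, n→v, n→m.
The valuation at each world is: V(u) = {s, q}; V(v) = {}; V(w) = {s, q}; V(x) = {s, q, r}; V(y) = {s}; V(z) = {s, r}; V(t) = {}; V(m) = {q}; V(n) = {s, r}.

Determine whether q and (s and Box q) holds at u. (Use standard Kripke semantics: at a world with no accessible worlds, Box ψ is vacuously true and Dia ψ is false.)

At u: q is true, s and Box q is false, so q and (s and Box q) is false.
  At u: s is true, Box q is false, so s and Box q is false.
    At u: Box q requires q at every successor {t, n}.
      q fails at t, so Box q is false at u.

No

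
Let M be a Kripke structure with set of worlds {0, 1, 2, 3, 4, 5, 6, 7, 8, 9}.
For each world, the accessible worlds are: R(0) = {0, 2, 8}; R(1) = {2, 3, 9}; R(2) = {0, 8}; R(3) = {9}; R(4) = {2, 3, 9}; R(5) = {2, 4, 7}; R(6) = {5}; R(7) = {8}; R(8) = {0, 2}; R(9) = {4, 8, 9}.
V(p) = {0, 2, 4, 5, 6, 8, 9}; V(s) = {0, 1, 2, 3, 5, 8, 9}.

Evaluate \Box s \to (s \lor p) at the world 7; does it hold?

At 7: \Box s is true, s \lor p is false, so \Box s \to (s \lor p) is false.
  At 7: \Box s requires s at every successor {8}.
    At 8: s is true.
  So \Box s is true at 7.

No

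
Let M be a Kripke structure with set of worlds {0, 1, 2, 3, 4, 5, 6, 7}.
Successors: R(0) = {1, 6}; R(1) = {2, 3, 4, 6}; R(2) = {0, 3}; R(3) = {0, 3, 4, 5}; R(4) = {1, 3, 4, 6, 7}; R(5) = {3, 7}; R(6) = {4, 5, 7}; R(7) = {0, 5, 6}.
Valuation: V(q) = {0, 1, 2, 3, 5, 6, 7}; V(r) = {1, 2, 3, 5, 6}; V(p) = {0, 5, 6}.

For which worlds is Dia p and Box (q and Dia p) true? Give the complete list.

0, 2

Let φ = Dia p and Box (q and Dia p). Evaluate φ at each world:
  0 (successors {1, 6}): φ is true.
  1 (successors {2, 3, 4, 6}): φ is false.
  2 (successors {0, 3}): φ is true.
  3 (successors {0, 3, 4, 5}): φ is false.
  4 (successors {1, 3, 4, 6, 7}): φ is false.
  5 (successors {3, 7}): φ is false.
  6 (successors {4, 5, 7}): φ is false.
  7 (successors {0, 5, 6}): φ is false.
For instance, at 1:
  At 1: Dia p is true, Box (q and Dia p) is false, so Dia p and Box (q and Dia p) is false.
    At 1: Dia p requires p at some successor in {2, 3, 4, 6}.
      p holds at 6, so Dia p is true at 1.
    At 1: Box (q and Dia p) requires q and Dia p at every successor {2, 3, 4, 6}.
      q and Dia p fails at 4, so Box (q and Dia p) is false at 1.
Satisfying worlds: {0, 2}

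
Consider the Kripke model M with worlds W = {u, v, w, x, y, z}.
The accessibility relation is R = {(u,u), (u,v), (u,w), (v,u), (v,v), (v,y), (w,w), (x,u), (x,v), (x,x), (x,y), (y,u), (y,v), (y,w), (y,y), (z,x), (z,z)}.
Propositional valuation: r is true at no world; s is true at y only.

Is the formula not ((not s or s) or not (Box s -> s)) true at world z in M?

At z: (not s or s) or not (Box s -> s) is true, so not ((not s or s) or not (Box s -> s)) is false.
  At z: not s or s is true, not (Box s -> s) is false, so (not s or s) or not (Box s -> s) is true.
    At z: Box s -> s is true, so not (Box s -> s) is false.
      At z: Box s is false, s is false, so Box s -> s is true.

No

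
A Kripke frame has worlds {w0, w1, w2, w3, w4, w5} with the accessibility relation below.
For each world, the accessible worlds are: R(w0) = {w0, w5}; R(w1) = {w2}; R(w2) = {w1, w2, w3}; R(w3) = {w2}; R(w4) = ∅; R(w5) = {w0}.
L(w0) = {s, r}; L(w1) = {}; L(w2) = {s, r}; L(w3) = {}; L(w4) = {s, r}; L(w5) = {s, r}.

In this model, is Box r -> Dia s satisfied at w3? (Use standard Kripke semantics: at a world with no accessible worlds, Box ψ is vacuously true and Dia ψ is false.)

Yes

Recall that Box ψ holds at a world iff ψ holds at every accessible world, and Dia ψ holds iff ψ holds at some accessible world.
At w3: Box r is true, Dia s is true, so Box r -> Dia s is true.
  At w3: Box r requires r at every successor {w2}.
    At w2: r is true.
  So Box r is true at w3.
  At w3: Dia s requires s at some successor in {w2}.
    s holds at w2, so Dia s is true at w3.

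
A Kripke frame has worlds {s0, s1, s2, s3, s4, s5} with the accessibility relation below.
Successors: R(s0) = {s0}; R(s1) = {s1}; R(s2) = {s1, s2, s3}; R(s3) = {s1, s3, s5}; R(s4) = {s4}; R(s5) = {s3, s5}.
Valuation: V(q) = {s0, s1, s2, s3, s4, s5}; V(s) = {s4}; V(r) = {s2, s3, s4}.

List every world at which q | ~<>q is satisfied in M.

s0, s1, s2, s3, s4, s5

Recall that <>ψ holds at a world iff ψ holds at some accessible world.
Let φ = q | ~<>q. Evaluate φ at each world:
  s0 (successors {s0}): φ is true.
  s1 (successors {s1}): φ is true.
  s2 (successors {s1, s2, s3}): φ is true.
  s3 (successors {s1, s3, s5}): φ is true.
  s4 (successors {s4}): φ is true.
  s5 (successors {s3, s5}): φ is true.
For instance, at s5:
  At s5: q is true, ~<>q is false, so q | ~<>q is true.
    At s5: <>q is true, so ~<>q is false.
      At s5: <>q requires q at some successor in {s3, s5}.
        q holds at s3, so <>q is true at s5.
Satisfying worlds: {s0, s1, s2, s3, s4, s5}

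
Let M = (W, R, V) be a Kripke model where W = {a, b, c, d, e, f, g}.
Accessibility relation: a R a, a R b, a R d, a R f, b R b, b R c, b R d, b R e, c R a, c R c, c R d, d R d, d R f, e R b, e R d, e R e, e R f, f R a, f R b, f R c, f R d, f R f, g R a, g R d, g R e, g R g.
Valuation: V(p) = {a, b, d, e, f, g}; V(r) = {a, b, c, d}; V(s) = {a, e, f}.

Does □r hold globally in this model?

Let φ = □r. Evaluate φ at each world:
  a (successors {a, b, d, f}): φ is false.
  b (successors {b, c, d, e}): φ is false.
  c (successors {a, c, d}): φ is true.
  d (successors {d, f}): φ is false.
  e (successors {b, d, e, f}): φ is false.
  f (successors {a, b, c, d, f}): φ is false.
  g (successors {a, d, e, g}): φ is false.
Detail at a (counterexample):
  At a: □r requires r at every successor {a, b, d, f}.
    r fails at f, so □r is false at a.

No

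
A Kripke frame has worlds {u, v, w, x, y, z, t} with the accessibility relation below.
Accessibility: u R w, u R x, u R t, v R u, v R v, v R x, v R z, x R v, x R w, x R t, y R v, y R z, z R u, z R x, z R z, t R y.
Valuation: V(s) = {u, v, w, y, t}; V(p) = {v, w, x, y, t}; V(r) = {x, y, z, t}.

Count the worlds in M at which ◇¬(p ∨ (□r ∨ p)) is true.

Recall that □ψ holds at a world iff ψ holds at every accessible world, and ◇ψ holds iff ψ holds at some accessible world.
Let φ = ◇¬(p ∨ (□r ∨ p)). Evaluate φ at each world:
  u (successors {w, x, t}): φ is false.
  v (successors {u, v, x, z}): φ is true.
  w (successors ∅): φ is false.
  x (successors {v, w, t}): φ is false.
  y (successors {v, z}): φ is true.
  z (successors {u, x, z}): φ is true.
  t (successors {y}): φ is false.
For instance, at z:
  At z: ◇¬(p ∨ (□r ∨ p)) requires ¬(p ∨ (□r ∨ p)) at some successor in {u, x, z}.
    ¬(p ∨ (□r ∨ p)) holds at u, so ◇¬(p ∨ (□r ∨ p)) is true at z.
      At u: p ∨ (□r ∨ p) is false, so ¬(p ∨ (□r ∨ p)) is true.
Satisfying worlds: {v, y, z}

3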